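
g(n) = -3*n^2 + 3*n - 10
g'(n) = 3 - 6*n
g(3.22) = -31.45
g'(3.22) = -16.32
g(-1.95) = -27.26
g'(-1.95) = 14.70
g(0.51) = -9.25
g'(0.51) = -0.06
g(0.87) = -9.66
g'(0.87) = -2.22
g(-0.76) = -14.01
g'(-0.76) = 7.56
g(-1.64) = -22.99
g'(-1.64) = 12.84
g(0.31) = -9.36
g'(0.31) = 1.14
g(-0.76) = -14.01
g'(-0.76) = 7.56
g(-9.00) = -280.00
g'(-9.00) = 57.00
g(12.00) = -406.00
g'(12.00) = -69.00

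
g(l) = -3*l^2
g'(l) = -6*l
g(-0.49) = -0.72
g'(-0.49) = 2.94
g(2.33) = -16.29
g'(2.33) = -13.98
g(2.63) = -20.75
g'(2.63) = -15.78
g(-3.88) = -45.16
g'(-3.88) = 23.28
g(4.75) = -67.69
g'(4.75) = -28.50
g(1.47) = -6.48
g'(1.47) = -8.82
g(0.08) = -0.02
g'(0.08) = -0.48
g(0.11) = -0.04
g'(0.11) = -0.66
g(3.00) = -27.00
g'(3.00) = -18.00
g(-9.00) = -243.00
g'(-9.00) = 54.00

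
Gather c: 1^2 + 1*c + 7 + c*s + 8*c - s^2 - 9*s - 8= c*(s + 9) - s^2 - 9*s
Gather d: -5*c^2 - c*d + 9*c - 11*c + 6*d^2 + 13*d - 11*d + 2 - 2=-5*c^2 - 2*c + 6*d^2 + d*(2 - c)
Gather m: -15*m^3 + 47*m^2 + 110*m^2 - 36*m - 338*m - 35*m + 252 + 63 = -15*m^3 + 157*m^2 - 409*m + 315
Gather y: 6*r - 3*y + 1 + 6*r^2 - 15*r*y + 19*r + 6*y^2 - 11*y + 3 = 6*r^2 + 25*r + 6*y^2 + y*(-15*r - 14) + 4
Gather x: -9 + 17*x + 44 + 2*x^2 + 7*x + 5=2*x^2 + 24*x + 40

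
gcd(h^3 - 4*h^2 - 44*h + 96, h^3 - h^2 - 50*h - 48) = h^2 - 2*h - 48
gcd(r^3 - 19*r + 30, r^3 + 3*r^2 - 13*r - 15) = r^2 + 2*r - 15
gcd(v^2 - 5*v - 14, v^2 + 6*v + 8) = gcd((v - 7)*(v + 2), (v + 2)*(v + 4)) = v + 2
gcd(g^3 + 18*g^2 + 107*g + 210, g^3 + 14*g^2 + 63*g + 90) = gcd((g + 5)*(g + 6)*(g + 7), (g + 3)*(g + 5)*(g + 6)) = g^2 + 11*g + 30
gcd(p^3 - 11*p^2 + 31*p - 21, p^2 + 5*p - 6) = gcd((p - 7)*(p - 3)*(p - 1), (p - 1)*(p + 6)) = p - 1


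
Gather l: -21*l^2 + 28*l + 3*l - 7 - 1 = -21*l^2 + 31*l - 8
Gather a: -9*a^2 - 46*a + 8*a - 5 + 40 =-9*a^2 - 38*a + 35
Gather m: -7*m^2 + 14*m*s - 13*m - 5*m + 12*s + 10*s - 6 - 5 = -7*m^2 + m*(14*s - 18) + 22*s - 11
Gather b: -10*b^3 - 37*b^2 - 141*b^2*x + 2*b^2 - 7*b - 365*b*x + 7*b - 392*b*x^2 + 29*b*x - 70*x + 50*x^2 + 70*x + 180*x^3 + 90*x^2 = -10*b^3 + b^2*(-141*x - 35) + b*(-392*x^2 - 336*x) + 180*x^3 + 140*x^2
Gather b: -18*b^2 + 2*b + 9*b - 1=-18*b^2 + 11*b - 1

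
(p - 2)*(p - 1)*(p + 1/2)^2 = p^4 - 2*p^3 - 3*p^2/4 + 5*p/4 + 1/2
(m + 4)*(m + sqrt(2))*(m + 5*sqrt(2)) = m^3 + 4*m^2 + 6*sqrt(2)*m^2 + 10*m + 24*sqrt(2)*m + 40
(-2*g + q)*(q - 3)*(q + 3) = -2*g*q^2 + 18*g + q^3 - 9*q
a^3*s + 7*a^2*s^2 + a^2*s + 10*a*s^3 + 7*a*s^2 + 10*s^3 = (a + 2*s)*(a + 5*s)*(a*s + s)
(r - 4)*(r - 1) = r^2 - 5*r + 4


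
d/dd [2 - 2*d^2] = -4*d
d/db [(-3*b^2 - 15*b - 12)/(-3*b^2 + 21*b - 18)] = 2*(-6*b^2 + 2*b + 29)/(b^4 - 14*b^3 + 61*b^2 - 84*b + 36)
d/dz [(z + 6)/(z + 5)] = -1/(z + 5)^2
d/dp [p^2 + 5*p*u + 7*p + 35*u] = 2*p + 5*u + 7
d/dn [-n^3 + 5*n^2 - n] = -3*n^2 + 10*n - 1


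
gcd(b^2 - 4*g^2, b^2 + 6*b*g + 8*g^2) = b + 2*g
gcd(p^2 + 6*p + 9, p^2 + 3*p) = p + 3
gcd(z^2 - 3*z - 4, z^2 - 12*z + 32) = z - 4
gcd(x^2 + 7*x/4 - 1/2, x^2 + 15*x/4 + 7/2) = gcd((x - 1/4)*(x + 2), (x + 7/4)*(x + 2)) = x + 2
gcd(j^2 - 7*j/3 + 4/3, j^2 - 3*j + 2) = j - 1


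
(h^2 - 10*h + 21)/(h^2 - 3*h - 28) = (h - 3)/(h + 4)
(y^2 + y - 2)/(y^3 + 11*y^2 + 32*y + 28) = (y - 1)/(y^2 + 9*y + 14)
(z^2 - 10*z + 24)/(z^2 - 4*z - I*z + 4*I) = (z - 6)/(z - I)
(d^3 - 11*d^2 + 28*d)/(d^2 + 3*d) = (d^2 - 11*d + 28)/(d + 3)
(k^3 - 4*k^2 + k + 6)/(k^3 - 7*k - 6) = (k - 2)/(k + 2)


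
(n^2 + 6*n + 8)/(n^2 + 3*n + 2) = (n + 4)/(n + 1)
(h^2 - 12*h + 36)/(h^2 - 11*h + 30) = (h - 6)/(h - 5)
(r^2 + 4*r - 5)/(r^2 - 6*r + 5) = (r + 5)/(r - 5)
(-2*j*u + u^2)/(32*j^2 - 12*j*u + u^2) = u*(-2*j + u)/(32*j^2 - 12*j*u + u^2)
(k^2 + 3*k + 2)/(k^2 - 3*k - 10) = (k + 1)/(k - 5)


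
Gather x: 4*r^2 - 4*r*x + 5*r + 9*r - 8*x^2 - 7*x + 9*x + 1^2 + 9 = 4*r^2 + 14*r - 8*x^2 + x*(2 - 4*r) + 10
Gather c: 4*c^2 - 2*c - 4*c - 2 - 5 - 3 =4*c^2 - 6*c - 10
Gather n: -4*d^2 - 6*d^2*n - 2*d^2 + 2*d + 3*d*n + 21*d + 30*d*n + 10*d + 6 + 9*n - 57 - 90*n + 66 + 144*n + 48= -6*d^2 + 33*d + n*(-6*d^2 + 33*d + 63) + 63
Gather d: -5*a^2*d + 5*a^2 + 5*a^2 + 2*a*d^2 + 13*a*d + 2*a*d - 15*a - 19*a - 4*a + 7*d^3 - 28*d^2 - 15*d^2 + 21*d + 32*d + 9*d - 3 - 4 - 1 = 10*a^2 - 38*a + 7*d^3 + d^2*(2*a - 43) + d*(-5*a^2 + 15*a + 62) - 8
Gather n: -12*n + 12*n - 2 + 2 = 0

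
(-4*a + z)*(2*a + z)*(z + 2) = -8*a^2*z - 16*a^2 - 2*a*z^2 - 4*a*z + z^3 + 2*z^2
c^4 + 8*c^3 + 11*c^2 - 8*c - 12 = (c - 1)*(c + 1)*(c + 2)*(c + 6)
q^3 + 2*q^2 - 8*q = q*(q - 2)*(q + 4)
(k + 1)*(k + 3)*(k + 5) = k^3 + 9*k^2 + 23*k + 15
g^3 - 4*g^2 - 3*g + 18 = (g - 3)^2*(g + 2)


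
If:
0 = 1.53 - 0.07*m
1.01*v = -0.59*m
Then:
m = 21.86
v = -12.77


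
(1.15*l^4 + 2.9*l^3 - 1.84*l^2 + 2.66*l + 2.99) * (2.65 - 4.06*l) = -4.669*l^5 - 8.7265*l^4 + 15.1554*l^3 - 15.6756*l^2 - 5.0904*l + 7.9235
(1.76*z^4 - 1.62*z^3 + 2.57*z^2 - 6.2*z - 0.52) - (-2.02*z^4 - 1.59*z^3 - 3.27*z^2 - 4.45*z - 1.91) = 3.78*z^4 - 0.03*z^3 + 5.84*z^2 - 1.75*z + 1.39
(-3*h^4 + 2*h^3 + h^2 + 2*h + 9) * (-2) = 6*h^4 - 4*h^3 - 2*h^2 - 4*h - 18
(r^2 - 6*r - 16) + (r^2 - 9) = 2*r^2 - 6*r - 25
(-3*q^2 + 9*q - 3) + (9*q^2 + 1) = 6*q^2 + 9*q - 2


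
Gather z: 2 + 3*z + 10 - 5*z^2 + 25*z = -5*z^2 + 28*z + 12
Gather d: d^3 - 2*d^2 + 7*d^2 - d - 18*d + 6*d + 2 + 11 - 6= d^3 + 5*d^2 - 13*d + 7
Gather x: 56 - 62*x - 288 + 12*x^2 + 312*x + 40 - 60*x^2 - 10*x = -48*x^2 + 240*x - 192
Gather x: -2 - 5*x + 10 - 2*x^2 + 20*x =-2*x^2 + 15*x + 8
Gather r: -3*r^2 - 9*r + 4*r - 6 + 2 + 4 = -3*r^2 - 5*r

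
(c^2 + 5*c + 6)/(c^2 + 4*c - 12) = (c^2 + 5*c + 6)/(c^2 + 4*c - 12)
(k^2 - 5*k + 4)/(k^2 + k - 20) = (k - 1)/(k + 5)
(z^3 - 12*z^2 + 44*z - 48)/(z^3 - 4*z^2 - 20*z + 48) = (z - 4)/(z + 4)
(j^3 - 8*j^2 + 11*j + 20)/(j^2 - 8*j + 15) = (j^2 - 3*j - 4)/(j - 3)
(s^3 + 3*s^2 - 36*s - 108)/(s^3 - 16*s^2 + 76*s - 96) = (s^2 + 9*s + 18)/(s^2 - 10*s + 16)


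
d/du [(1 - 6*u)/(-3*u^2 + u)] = (-18*u^2 + 6*u - 1)/(u^2*(9*u^2 - 6*u + 1))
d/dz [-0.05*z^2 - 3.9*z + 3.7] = -0.1*z - 3.9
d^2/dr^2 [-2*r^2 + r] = -4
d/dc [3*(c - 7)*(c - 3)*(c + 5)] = 9*c^2 - 30*c - 87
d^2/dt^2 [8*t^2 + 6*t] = 16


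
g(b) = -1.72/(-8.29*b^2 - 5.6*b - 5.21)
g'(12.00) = -0.00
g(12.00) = 0.00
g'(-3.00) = 0.02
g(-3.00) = 0.03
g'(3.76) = -0.01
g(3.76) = 0.01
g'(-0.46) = 0.18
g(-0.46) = 0.39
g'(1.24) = -0.07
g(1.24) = 0.07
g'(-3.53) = 0.01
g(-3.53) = 0.02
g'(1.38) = -0.06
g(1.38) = 0.06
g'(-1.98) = 0.07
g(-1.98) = 0.06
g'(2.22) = -0.02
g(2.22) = 0.03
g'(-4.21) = 0.01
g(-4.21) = 0.01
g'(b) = -1.72*(16.58*b + 5.6)/(-8.29*b^2 - 5.6*b - 5.21)^2 = (-28.5176*b - 9.632)/(8.29*b^2 + 5.6*b + 5.21)^2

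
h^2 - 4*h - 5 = (h - 5)*(h + 1)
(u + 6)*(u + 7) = u^2 + 13*u + 42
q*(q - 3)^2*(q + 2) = q^4 - 4*q^3 - 3*q^2 + 18*q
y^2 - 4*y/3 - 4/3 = (y - 2)*(y + 2/3)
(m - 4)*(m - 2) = m^2 - 6*m + 8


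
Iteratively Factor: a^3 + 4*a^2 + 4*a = (a + 2)*(a^2 + 2*a) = (a + 2)^2*(a)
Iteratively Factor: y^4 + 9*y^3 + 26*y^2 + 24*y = (y)*(y^3 + 9*y^2 + 26*y + 24) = y*(y + 2)*(y^2 + 7*y + 12) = y*(y + 2)*(y + 4)*(y + 3)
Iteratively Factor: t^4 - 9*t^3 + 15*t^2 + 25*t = (t + 1)*(t^3 - 10*t^2 + 25*t) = t*(t + 1)*(t^2 - 10*t + 25) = t*(t - 5)*(t + 1)*(t - 5)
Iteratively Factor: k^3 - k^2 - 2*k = (k - 2)*(k^2 + k) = k*(k - 2)*(k + 1)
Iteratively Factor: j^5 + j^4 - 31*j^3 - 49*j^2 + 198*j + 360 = (j - 5)*(j^4 + 6*j^3 - j^2 - 54*j - 72) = (j - 5)*(j + 4)*(j^3 + 2*j^2 - 9*j - 18) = (j - 5)*(j + 2)*(j + 4)*(j^2 - 9) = (j - 5)*(j + 2)*(j + 3)*(j + 4)*(j - 3)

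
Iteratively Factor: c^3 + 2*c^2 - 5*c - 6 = (c - 2)*(c^2 + 4*c + 3) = (c - 2)*(c + 1)*(c + 3)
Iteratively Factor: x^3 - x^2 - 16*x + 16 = (x - 4)*(x^2 + 3*x - 4) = (x - 4)*(x - 1)*(x + 4)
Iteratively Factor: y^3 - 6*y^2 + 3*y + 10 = (y - 5)*(y^2 - y - 2) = (y - 5)*(y - 2)*(y + 1)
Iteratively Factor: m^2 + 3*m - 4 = (m - 1)*(m + 4)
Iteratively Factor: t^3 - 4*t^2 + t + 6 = (t - 2)*(t^2 - 2*t - 3) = (t - 2)*(t + 1)*(t - 3)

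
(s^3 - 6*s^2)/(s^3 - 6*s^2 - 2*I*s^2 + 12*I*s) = s/(s - 2*I)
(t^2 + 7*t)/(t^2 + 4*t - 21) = t/(t - 3)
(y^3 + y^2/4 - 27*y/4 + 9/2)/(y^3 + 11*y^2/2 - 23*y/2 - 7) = (4*y^2 + 9*y - 9)/(2*(2*y^2 + 15*y + 7))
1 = 1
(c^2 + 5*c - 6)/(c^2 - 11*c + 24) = (c^2 + 5*c - 6)/(c^2 - 11*c + 24)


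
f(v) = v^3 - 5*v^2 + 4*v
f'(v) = 3*v^2 - 10*v + 4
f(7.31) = 152.68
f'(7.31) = 91.21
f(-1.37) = -17.44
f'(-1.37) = 23.33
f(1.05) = -0.15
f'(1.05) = -3.19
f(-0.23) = -1.20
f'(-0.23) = 6.46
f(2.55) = -5.73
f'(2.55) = -1.99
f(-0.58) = -4.20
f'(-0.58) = 10.81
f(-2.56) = -59.79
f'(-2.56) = 49.26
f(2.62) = -5.86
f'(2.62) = -1.61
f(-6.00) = -420.00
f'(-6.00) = 172.00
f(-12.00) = -2496.00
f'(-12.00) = 556.00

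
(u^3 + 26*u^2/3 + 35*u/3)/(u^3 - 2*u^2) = (3*u^2 + 26*u + 35)/(3*u*(u - 2))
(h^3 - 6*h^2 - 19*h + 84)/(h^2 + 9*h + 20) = (h^2 - 10*h + 21)/(h + 5)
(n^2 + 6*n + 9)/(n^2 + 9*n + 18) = (n + 3)/(n + 6)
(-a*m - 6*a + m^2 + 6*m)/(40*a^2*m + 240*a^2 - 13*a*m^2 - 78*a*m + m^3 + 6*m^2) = (-a + m)/(40*a^2 - 13*a*m + m^2)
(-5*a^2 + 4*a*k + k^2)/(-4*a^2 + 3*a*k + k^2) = (5*a + k)/(4*a + k)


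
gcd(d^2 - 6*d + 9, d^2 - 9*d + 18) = d - 3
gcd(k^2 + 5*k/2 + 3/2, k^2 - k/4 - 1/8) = 1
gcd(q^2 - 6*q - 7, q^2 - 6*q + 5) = 1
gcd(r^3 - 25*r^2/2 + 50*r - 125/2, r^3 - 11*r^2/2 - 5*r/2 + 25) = r^2 - 15*r/2 + 25/2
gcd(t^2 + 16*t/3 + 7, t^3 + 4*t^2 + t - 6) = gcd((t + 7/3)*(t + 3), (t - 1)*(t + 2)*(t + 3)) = t + 3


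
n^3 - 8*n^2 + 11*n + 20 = (n - 5)*(n - 4)*(n + 1)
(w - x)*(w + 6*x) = w^2 + 5*w*x - 6*x^2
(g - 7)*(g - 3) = g^2 - 10*g + 21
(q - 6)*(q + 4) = q^2 - 2*q - 24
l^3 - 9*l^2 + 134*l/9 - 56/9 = (l - 7)*(l - 4/3)*(l - 2/3)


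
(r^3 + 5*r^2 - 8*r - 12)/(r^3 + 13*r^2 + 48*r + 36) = (r - 2)/(r + 6)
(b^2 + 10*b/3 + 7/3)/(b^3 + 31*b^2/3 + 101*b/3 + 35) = (b + 1)/(b^2 + 8*b + 15)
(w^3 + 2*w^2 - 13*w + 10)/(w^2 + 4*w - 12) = (w^2 + 4*w - 5)/(w + 6)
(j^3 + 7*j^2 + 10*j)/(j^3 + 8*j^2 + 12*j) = (j + 5)/(j + 6)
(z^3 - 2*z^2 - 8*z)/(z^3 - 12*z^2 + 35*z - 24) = z*(z^2 - 2*z - 8)/(z^3 - 12*z^2 + 35*z - 24)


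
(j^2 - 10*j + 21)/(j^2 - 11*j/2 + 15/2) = 2*(j - 7)/(2*j - 5)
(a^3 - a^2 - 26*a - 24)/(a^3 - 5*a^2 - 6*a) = (a + 4)/a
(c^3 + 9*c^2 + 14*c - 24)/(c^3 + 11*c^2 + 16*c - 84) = (c^2 + 3*c - 4)/(c^2 + 5*c - 14)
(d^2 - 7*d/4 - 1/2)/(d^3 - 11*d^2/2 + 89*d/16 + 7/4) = 4*(d - 2)/(4*d^2 - 23*d + 28)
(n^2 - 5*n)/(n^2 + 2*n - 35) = n/(n + 7)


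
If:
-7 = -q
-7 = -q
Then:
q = 7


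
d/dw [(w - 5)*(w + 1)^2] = 3*(w - 3)*(w + 1)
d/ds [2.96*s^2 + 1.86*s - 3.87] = 5.92*s + 1.86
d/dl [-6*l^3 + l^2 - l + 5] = -18*l^2 + 2*l - 1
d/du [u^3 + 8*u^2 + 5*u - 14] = 3*u^2 + 16*u + 5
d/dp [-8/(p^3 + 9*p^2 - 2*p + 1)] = 8*(3*p^2 + 18*p - 2)/(p^3 + 9*p^2 - 2*p + 1)^2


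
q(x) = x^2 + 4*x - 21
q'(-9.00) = -14.00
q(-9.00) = 24.00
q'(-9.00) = -14.00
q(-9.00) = 24.00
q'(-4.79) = -5.58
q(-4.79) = -17.22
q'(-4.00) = -4.00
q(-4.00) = -21.00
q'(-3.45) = -2.90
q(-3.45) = -22.90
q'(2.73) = 9.46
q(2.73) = -2.63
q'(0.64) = 5.28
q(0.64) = -18.03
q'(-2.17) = -0.34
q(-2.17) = -24.97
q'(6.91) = 17.82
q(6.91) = 54.39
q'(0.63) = 5.26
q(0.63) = -18.08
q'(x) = 2*x + 4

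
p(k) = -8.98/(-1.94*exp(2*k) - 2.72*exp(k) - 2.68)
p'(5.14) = -0.00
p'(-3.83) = -0.07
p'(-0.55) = -1.07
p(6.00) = 0.00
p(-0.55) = 1.83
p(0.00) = 1.22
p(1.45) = 0.18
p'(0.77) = -0.69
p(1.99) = 0.07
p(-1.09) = 2.35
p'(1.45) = -0.30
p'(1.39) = -0.33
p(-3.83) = 3.28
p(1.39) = 0.20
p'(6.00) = 0.00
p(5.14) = 0.00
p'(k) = -8.98*(3.88*exp(2*k) + 2.72*exp(k))/(-1.94*exp(2*k) - 2.72*exp(k) - 2.68)^2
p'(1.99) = -0.13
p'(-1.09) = -0.84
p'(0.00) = -1.10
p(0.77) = 0.51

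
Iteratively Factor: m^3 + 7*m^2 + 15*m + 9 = (m + 3)*(m^2 + 4*m + 3) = (m + 1)*(m + 3)*(m + 3)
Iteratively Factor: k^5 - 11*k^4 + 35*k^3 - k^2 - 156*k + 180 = (k - 3)*(k^4 - 8*k^3 + 11*k^2 + 32*k - 60) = (k - 3)*(k + 2)*(k^3 - 10*k^2 + 31*k - 30) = (k - 3)*(k - 2)*(k + 2)*(k^2 - 8*k + 15) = (k - 3)^2*(k - 2)*(k + 2)*(k - 5)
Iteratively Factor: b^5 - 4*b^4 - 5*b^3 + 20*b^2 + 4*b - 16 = (b - 2)*(b^4 - 2*b^3 - 9*b^2 + 2*b + 8) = (b - 2)*(b - 1)*(b^3 - b^2 - 10*b - 8) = (b - 2)*(b - 1)*(b + 1)*(b^2 - 2*b - 8) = (b - 2)*(b - 1)*(b + 1)*(b + 2)*(b - 4)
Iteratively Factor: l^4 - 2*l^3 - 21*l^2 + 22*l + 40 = (l - 5)*(l^3 + 3*l^2 - 6*l - 8) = (l - 5)*(l - 2)*(l^2 + 5*l + 4) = (l - 5)*(l - 2)*(l + 4)*(l + 1)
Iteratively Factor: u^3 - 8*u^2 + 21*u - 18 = (u - 3)*(u^2 - 5*u + 6) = (u - 3)^2*(u - 2)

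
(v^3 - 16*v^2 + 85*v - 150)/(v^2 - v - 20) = (v^2 - 11*v + 30)/(v + 4)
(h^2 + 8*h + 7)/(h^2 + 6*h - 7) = (h + 1)/(h - 1)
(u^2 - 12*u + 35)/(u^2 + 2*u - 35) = (u - 7)/(u + 7)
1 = 1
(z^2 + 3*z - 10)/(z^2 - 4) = (z + 5)/(z + 2)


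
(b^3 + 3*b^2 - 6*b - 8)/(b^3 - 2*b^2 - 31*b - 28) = (b - 2)/(b - 7)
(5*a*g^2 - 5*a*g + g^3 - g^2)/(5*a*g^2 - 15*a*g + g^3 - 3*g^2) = (g - 1)/(g - 3)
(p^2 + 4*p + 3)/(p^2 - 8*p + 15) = (p^2 + 4*p + 3)/(p^2 - 8*p + 15)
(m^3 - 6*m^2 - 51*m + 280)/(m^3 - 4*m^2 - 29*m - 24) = (m^2 + 2*m - 35)/(m^2 + 4*m + 3)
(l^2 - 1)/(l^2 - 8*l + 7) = (l + 1)/(l - 7)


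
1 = 1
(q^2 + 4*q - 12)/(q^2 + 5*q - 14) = (q + 6)/(q + 7)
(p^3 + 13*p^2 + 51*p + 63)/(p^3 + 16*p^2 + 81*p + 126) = (p + 3)/(p + 6)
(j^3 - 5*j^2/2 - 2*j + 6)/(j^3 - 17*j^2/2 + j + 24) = (j - 2)/(j - 8)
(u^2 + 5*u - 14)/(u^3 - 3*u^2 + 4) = (u + 7)/(u^2 - u - 2)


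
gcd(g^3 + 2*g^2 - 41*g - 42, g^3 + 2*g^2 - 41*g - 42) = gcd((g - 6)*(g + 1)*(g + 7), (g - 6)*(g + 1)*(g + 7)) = g^3 + 2*g^2 - 41*g - 42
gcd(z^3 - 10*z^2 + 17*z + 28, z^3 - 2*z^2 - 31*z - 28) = z^2 - 6*z - 7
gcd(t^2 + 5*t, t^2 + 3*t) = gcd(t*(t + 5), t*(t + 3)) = t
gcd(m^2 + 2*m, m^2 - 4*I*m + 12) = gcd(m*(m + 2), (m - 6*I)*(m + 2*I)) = 1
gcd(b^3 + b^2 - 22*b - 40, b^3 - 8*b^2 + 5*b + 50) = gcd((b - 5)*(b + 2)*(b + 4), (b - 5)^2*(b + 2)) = b^2 - 3*b - 10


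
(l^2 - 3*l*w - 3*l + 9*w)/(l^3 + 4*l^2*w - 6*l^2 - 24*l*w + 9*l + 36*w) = (l - 3*w)/(l^2 + 4*l*w - 3*l - 12*w)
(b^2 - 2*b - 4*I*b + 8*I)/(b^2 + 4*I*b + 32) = (b - 2)/(b + 8*I)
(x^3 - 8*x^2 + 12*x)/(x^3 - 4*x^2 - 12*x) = (x - 2)/(x + 2)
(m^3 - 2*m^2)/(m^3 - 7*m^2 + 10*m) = m/(m - 5)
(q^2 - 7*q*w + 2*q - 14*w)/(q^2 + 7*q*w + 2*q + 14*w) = (q - 7*w)/(q + 7*w)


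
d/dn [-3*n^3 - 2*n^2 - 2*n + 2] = -9*n^2 - 4*n - 2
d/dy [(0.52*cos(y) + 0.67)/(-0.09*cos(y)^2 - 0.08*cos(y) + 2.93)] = (0.0468*sin(y)^2 - 0.1206*cos(y) - 1.624)*sin(y)/(0.09*cos(y)^2 + 0.08*cos(y) - 2.93)^2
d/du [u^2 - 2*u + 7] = 2*u - 2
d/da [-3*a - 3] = -3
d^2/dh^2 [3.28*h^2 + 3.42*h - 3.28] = 6.56000000000000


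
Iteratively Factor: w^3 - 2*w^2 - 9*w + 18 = (w - 3)*(w^2 + w - 6) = (w - 3)*(w + 3)*(w - 2)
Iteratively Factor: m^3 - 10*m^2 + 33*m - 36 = (m - 3)*(m^2 - 7*m + 12) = (m - 4)*(m - 3)*(m - 3)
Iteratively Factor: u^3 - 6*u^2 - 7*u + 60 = (u - 4)*(u^2 - 2*u - 15) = (u - 5)*(u - 4)*(u + 3)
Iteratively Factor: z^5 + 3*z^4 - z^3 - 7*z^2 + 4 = (z - 1)*(z^4 + 4*z^3 + 3*z^2 - 4*z - 4) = (z - 1)*(z + 2)*(z^3 + 2*z^2 - z - 2) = (z - 1)*(z + 1)*(z + 2)*(z^2 + z - 2) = (z - 1)*(z + 1)*(z + 2)^2*(z - 1)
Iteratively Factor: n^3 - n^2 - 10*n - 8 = (n + 2)*(n^2 - 3*n - 4) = (n + 1)*(n + 2)*(n - 4)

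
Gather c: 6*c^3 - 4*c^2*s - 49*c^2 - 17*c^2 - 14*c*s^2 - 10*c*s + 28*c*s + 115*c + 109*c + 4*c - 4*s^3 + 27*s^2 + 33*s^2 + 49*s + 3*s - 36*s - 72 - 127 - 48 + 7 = 6*c^3 + c^2*(-4*s - 66) + c*(-14*s^2 + 18*s + 228) - 4*s^3 + 60*s^2 + 16*s - 240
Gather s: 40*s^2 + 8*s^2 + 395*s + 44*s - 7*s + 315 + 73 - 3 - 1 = 48*s^2 + 432*s + 384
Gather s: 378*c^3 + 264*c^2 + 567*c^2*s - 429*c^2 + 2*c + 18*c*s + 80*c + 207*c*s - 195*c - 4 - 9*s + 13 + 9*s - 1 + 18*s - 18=378*c^3 - 165*c^2 - 113*c + s*(567*c^2 + 225*c + 18) - 10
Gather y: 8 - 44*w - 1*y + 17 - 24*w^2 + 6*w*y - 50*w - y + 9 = -24*w^2 - 94*w + y*(6*w - 2) + 34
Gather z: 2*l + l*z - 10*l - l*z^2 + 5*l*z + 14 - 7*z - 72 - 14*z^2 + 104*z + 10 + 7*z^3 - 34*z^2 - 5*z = -8*l + 7*z^3 + z^2*(-l - 48) + z*(6*l + 92) - 48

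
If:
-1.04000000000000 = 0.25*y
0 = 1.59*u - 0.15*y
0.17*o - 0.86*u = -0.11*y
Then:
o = 0.71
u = -0.39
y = -4.16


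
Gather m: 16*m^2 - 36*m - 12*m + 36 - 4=16*m^2 - 48*m + 32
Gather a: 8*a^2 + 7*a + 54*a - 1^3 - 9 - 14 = 8*a^2 + 61*a - 24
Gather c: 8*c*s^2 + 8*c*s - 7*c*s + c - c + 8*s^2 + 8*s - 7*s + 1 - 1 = c*(8*s^2 + s) + 8*s^2 + s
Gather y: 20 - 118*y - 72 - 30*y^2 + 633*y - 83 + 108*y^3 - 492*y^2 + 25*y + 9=108*y^3 - 522*y^2 + 540*y - 126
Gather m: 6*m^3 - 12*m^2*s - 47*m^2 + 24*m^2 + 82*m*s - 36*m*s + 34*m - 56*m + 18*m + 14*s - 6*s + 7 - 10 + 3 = 6*m^3 + m^2*(-12*s - 23) + m*(46*s - 4) + 8*s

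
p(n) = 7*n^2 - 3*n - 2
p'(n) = 14*n - 3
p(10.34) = 715.39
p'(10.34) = 141.76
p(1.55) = 10.17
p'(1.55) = 18.70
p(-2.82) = 62.13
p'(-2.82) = -42.48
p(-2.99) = 69.55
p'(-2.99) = -44.86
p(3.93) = 94.32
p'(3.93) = 52.02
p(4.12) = 104.46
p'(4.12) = 54.68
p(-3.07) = 73.18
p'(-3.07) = -45.98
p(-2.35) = 43.71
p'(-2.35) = -35.90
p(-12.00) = 1042.00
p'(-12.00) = -171.00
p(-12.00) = 1042.00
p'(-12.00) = -171.00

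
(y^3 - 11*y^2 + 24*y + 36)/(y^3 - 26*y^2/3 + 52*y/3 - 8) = 3*(y^2 - 5*y - 6)/(3*y^2 - 8*y + 4)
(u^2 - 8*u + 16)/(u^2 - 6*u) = (u^2 - 8*u + 16)/(u*(u - 6))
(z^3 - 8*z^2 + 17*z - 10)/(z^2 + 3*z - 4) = (z^2 - 7*z + 10)/(z + 4)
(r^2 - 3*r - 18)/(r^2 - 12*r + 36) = (r + 3)/(r - 6)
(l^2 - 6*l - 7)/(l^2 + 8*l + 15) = (l^2 - 6*l - 7)/(l^2 + 8*l + 15)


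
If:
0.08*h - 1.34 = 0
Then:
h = 16.75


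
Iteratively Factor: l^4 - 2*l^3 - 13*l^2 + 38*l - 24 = (l - 1)*(l^3 - l^2 - 14*l + 24) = (l - 2)*(l - 1)*(l^2 + l - 12) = (l - 2)*(l - 1)*(l + 4)*(l - 3)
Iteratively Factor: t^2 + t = (t)*(t + 1)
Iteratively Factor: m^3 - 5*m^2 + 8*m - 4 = (m - 2)*(m^2 - 3*m + 2) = (m - 2)*(m - 1)*(m - 2)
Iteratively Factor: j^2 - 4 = (j - 2)*(j + 2)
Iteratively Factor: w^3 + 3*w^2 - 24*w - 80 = (w + 4)*(w^2 - w - 20) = (w + 4)^2*(w - 5)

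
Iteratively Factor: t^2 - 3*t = (t)*(t - 3)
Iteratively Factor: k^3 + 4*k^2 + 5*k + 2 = (k + 1)*(k^2 + 3*k + 2) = (k + 1)*(k + 2)*(k + 1)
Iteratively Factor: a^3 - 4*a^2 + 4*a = (a - 2)*(a^2 - 2*a) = a*(a - 2)*(a - 2)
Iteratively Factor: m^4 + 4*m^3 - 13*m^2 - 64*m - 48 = (m - 4)*(m^3 + 8*m^2 + 19*m + 12) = (m - 4)*(m + 1)*(m^2 + 7*m + 12) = (m - 4)*(m + 1)*(m + 3)*(m + 4)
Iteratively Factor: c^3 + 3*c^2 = (c + 3)*(c^2) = c*(c + 3)*(c)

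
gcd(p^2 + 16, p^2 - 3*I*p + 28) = p + 4*I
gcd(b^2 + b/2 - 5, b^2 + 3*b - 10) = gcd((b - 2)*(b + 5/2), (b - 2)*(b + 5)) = b - 2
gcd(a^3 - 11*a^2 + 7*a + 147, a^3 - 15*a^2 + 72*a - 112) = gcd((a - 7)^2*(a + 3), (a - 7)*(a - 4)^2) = a - 7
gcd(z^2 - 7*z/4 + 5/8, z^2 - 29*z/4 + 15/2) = z - 5/4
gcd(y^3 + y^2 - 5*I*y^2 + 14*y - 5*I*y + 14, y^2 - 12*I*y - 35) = y - 7*I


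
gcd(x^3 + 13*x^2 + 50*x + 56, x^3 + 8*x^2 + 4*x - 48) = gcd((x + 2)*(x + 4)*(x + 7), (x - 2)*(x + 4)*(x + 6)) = x + 4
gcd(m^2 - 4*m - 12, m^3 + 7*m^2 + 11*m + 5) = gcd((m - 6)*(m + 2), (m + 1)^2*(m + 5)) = 1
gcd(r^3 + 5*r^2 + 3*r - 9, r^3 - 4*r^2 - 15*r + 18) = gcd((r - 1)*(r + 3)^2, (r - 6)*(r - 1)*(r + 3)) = r^2 + 2*r - 3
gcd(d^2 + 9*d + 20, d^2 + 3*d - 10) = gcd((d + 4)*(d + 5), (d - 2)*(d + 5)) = d + 5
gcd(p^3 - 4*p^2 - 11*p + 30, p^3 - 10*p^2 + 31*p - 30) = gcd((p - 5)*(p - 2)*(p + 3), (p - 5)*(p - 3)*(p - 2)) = p^2 - 7*p + 10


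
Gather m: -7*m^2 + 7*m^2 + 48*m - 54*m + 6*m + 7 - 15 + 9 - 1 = 0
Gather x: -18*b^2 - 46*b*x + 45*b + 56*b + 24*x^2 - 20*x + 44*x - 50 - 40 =-18*b^2 + 101*b + 24*x^2 + x*(24 - 46*b) - 90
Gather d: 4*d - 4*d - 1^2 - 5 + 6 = 0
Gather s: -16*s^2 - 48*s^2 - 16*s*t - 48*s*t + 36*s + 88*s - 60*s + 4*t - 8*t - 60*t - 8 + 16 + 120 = -64*s^2 + s*(64 - 64*t) - 64*t + 128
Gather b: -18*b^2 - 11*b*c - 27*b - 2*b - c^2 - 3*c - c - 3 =-18*b^2 + b*(-11*c - 29) - c^2 - 4*c - 3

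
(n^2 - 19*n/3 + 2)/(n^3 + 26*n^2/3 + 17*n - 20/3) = (n - 6)/(n^2 + 9*n + 20)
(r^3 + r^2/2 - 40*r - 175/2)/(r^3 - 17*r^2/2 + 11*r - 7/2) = (2*r^2 + 15*r + 25)/(2*r^2 - 3*r + 1)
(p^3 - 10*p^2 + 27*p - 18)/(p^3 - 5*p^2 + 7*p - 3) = (p - 6)/(p - 1)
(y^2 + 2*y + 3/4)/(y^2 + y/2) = (y + 3/2)/y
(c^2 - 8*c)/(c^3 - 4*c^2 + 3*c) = (c - 8)/(c^2 - 4*c + 3)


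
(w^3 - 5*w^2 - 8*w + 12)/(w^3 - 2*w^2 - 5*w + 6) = (w - 6)/(w - 3)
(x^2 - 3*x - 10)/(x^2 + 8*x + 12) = (x - 5)/(x + 6)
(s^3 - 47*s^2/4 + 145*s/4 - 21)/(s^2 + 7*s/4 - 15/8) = 2*(s^2 - 11*s + 28)/(2*s + 5)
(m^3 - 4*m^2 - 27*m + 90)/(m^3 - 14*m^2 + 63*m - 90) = (m + 5)/(m - 5)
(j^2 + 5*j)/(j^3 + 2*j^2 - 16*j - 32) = j*(j + 5)/(j^3 + 2*j^2 - 16*j - 32)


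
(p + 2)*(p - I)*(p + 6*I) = p^3 + 2*p^2 + 5*I*p^2 + 6*p + 10*I*p + 12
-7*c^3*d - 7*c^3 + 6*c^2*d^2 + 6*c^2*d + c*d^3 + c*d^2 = (-c + d)*(7*c + d)*(c*d + c)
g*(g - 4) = g^2 - 4*g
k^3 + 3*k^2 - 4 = (k - 1)*(k + 2)^2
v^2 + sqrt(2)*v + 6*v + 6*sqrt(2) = (v + 6)*(v + sqrt(2))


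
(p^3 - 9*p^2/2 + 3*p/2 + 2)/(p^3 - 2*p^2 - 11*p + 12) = (p + 1/2)/(p + 3)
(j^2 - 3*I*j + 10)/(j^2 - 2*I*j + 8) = (j - 5*I)/(j - 4*I)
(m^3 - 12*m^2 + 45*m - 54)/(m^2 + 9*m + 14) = (m^3 - 12*m^2 + 45*m - 54)/(m^2 + 9*m + 14)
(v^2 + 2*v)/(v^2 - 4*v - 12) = v/(v - 6)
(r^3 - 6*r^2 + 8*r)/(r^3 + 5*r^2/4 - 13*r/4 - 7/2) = 4*r*(r^2 - 6*r + 8)/(4*r^3 + 5*r^2 - 13*r - 14)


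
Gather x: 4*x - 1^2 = 4*x - 1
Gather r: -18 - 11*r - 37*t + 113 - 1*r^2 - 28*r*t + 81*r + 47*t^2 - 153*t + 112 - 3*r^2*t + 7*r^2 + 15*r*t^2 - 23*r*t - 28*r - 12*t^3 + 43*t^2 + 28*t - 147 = r^2*(6 - 3*t) + r*(15*t^2 - 51*t + 42) - 12*t^3 + 90*t^2 - 162*t + 60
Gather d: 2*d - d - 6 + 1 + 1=d - 4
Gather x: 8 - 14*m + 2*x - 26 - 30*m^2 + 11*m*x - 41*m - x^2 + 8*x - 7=-30*m^2 - 55*m - x^2 + x*(11*m + 10) - 25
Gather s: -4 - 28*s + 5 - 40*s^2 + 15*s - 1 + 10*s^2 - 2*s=-30*s^2 - 15*s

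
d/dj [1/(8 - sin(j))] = cos(j)/(sin(j) - 8)^2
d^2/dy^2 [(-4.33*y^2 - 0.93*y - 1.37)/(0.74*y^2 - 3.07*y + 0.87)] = (3.5527136788005e-15*y^4 - 20.692324*y^3 + 12.224652*y^2 + 22.2666*y - 35.582842)/(0.405224*y^6 - 5.043396*y^5 + 22.352514*y^4 - 40.793239*y^3 + 26.279307*y^2 - 6.971049*y + 0.658503)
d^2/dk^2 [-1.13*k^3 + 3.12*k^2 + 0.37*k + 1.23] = 6.24 - 6.78*k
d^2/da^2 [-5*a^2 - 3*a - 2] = -10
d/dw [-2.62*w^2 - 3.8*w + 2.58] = -5.24*w - 3.8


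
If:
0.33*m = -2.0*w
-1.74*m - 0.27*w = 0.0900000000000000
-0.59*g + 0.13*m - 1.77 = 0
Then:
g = -3.01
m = -0.05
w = 0.01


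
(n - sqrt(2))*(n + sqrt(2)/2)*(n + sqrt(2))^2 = n^4 + 3*sqrt(2)*n^3/2 - n^2 - 3*sqrt(2)*n - 2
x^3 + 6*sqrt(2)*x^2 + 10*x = x*(x + sqrt(2))*(x + 5*sqrt(2))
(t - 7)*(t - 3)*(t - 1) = t^3 - 11*t^2 + 31*t - 21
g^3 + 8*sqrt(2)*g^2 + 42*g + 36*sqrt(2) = (g + 2*sqrt(2))*(g + 3*sqrt(2))^2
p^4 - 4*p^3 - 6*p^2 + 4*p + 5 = (p - 5)*(p - 1)*(p + 1)^2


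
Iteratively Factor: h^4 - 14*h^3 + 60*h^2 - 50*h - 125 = (h - 5)*(h^3 - 9*h^2 + 15*h + 25) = (h - 5)^2*(h^2 - 4*h - 5) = (h - 5)^2*(h + 1)*(h - 5)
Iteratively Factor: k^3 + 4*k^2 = (k)*(k^2 + 4*k) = k*(k + 4)*(k)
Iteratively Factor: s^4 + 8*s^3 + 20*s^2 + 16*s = (s + 2)*(s^3 + 6*s^2 + 8*s) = s*(s + 2)*(s^2 + 6*s + 8) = s*(s + 2)*(s + 4)*(s + 2)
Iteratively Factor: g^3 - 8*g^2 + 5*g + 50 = (g - 5)*(g^2 - 3*g - 10) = (g - 5)^2*(g + 2)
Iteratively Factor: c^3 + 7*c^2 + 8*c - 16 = (c + 4)*(c^2 + 3*c - 4) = (c + 4)^2*(c - 1)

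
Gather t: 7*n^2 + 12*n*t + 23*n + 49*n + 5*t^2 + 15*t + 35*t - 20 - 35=7*n^2 + 72*n + 5*t^2 + t*(12*n + 50) - 55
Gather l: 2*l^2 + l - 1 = 2*l^2 + l - 1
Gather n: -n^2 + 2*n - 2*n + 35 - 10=25 - n^2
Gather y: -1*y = -y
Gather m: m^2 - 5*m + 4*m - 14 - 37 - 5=m^2 - m - 56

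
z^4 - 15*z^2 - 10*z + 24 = (z - 4)*(z - 1)*(z + 2)*(z + 3)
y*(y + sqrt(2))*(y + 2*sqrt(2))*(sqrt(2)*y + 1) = sqrt(2)*y^4 + 7*y^3 + 7*sqrt(2)*y^2 + 4*y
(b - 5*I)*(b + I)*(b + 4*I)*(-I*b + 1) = -I*b^4 + b^3 - 21*I*b^2 + 41*b + 20*I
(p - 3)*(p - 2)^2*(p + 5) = p^4 - 2*p^3 - 19*p^2 + 68*p - 60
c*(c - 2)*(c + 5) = c^3 + 3*c^2 - 10*c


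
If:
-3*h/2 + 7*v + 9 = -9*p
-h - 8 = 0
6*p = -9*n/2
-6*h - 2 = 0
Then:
No Solution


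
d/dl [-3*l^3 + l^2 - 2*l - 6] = -9*l^2 + 2*l - 2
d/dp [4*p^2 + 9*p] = 8*p + 9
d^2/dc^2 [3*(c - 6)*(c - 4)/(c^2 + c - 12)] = 6*(-11*c^3 + 108*c^2 - 288*c + 336)/(c^6 + 3*c^5 - 33*c^4 - 71*c^3 + 396*c^2 + 432*c - 1728)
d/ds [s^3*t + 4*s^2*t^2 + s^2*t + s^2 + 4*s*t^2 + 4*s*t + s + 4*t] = 3*s^2*t + 8*s*t^2 + 2*s*t + 2*s + 4*t^2 + 4*t + 1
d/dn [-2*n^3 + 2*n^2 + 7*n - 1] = -6*n^2 + 4*n + 7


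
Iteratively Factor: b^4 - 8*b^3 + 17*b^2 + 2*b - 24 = (b - 2)*(b^3 - 6*b^2 + 5*b + 12) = (b - 2)*(b + 1)*(b^2 - 7*b + 12) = (b - 4)*(b - 2)*(b + 1)*(b - 3)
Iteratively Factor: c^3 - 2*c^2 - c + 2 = (c + 1)*(c^2 - 3*c + 2) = (c - 1)*(c + 1)*(c - 2)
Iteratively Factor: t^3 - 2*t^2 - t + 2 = (t - 2)*(t^2 - 1) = (t - 2)*(t - 1)*(t + 1)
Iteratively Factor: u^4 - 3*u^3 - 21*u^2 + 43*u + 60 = (u - 3)*(u^3 - 21*u - 20) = (u - 3)*(u + 4)*(u^2 - 4*u - 5) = (u - 3)*(u + 1)*(u + 4)*(u - 5)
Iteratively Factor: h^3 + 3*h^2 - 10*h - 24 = (h - 3)*(h^2 + 6*h + 8) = (h - 3)*(h + 4)*(h + 2)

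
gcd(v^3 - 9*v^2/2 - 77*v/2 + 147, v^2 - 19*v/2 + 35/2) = v - 7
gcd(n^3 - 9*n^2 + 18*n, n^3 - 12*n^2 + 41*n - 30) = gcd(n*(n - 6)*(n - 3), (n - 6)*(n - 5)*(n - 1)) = n - 6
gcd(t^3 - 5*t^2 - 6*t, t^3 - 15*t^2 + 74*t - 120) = t - 6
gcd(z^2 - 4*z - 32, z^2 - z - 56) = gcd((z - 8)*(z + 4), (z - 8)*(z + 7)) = z - 8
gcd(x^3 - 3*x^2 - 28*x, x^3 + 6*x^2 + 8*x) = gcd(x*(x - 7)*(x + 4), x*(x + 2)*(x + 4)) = x^2 + 4*x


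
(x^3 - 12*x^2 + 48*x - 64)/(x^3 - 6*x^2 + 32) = (x - 4)/(x + 2)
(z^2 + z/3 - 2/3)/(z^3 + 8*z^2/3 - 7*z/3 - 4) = (3*z - 2)/(3*z^2 + 5*z - 12)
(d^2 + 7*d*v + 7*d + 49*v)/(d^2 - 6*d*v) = (d^2 + 7*d*v + 7*d + 49*v)/(d*(d - 6*v))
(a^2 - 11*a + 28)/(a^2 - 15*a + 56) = (a - 4)/(a - 8)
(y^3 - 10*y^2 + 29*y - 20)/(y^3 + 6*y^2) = (y^3 - 10*y^2 + 29*y - 20)/(y^2*(y + 6))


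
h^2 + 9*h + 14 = (h + 2)*(h + 7)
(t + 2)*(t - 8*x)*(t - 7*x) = t^3 - 15*t^2*x + 2*t^2 + 56*t*x^2 - 30*t*x + 112*x^2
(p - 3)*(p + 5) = p^2 + 2*p - 15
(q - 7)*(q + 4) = q^2 - 3*q - 28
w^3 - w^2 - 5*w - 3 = (w - 3)*(w + 1)^2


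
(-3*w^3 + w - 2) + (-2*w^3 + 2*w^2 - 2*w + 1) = -5*w^3 + 2*w^2 - w - 1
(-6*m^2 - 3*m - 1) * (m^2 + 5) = -6*m^4 - 3*m^3 - 31*m^2 - 15*m - 5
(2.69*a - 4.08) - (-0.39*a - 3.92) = 3.08*a - 0.16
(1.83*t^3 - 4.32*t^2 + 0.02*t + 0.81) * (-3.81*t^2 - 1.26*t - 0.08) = -6.9723*t^5 + 14.1534*t^4 + 5.2206*t^3 - 2.7657*t^2 - 1.0222*t - 0.0648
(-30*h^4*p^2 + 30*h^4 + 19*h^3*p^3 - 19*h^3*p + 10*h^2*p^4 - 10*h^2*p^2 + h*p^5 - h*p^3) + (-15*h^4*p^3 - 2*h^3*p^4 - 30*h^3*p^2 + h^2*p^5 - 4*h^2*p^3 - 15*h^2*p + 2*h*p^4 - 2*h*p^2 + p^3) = -15*h^4*p^3 - 30*h^4*p^2 + 30*h^4 - 2*h^3*p^4 + 19*h^3*p^3 - 30*h^3*p^2 - 19*h^3*p + h^2*p^5 + 10*h^2*p^4 - 4*h^2*p^3 - 10*h^2*p^2 - 15*h^2*p + h*p^5 + 2*h*p^4 - h*p^3 - 2*h*p^2 + p^3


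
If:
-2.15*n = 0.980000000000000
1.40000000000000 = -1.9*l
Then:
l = -0.74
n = -0.46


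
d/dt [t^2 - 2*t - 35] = 2*t - 2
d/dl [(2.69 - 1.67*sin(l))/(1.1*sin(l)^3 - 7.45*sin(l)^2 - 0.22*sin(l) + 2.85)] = (3.674*sin(l)^3 - 21.3185*sin(l)^2 + 40.081*sin(l) - 4.1677)*cos(l)/(1.21*sin(l)^6 - 16.39*sin(l)^5 + 55.0185*sin(l)^4 + 9.548*sin(l)^3 - 42.4166*sin(l)^2 - 1.254*sin(l) + 8.1225)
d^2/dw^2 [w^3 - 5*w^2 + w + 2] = 6*w - 10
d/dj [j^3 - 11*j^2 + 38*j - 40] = 3*j^2 - 22*j + 38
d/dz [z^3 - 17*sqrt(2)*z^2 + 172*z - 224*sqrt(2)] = 3*z^2 - 34*sqrt(2)*z + 172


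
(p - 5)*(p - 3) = p^2 - 8*p + 15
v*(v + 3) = v^2 + 3*v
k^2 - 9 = (k - 3)*(k + 3)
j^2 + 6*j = j*(j + 6)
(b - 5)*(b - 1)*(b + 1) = b^3 - 5*b^2 - b + 5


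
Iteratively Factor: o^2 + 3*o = (o)*(o + 3)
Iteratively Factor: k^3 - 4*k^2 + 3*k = (k - 3)*(k^2 - k) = (k - 3)*(k - 1)*(k)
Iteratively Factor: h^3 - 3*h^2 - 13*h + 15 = (h + 3)*(h^2 - 6*h + 5) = (h - 5)*(h + 3)*(h - 1)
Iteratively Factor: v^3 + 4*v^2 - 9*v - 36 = (v + 4)*(v^2 - 9) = (v + 3)*(v + 4)*(v - 3)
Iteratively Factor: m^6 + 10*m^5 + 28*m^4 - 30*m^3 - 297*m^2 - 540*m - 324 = (m + 2)*(m^5 + 8*m^4 + 12*m^3 - 54*m^2 - 189*m - 162) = (m - 3)*(m + 2)*(m^4 + 11*m^3 + 45*m^2 + 81*m + 54) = (m - 3)*(m + 2)*(m + 3)*(m^3 + 8*m^2 + 21*m + 18) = (m - 3)*(m + 2)*(m + 3)^2*(m^2 + 5*m + 6) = (m - 3)*(m + 2)^2*(m + 3)^2*(m + 3)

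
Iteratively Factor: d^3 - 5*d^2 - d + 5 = (d - 5)*(d^2 - 1) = (d - 5)*(d + 1)*(d - 1)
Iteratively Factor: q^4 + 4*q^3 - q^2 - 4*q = (q)*(q^3 + 4*q^2 - q - 4) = q*(q - 1)*(q^2 + 5*q + 4) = q*(q - 1)*(q + 4)*(q + 1)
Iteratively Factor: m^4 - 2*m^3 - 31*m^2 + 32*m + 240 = (m + 3)*(m^3 - 5*m^2 - 16*m + 80) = (m + 3)*(m + 4)*(m^2 - 9*m + 20) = (m - 5)*(m + 3)*(m + 4)*(m - 4)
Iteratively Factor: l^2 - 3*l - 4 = (l + 1)*(l - 4)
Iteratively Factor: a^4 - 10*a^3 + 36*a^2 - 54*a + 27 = (a - 1)*(a^3 - 9*a^2 + 27*a - 27) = (a - 3)*(a - 1)*(a^2 - 6*a + 9) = (a - 3)^2*(a - 1)*(a - 3)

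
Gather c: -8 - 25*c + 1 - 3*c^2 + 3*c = -3*c^2 - 22*c - 7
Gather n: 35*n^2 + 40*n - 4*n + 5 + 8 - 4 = 35*n^2 + 36*n + 9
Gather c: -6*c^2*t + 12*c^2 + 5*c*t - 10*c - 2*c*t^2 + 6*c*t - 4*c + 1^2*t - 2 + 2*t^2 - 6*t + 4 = c^2*(12 - 6*t) + c*(-2*t^2 + 11*t - 14) + 2*t^2 - 5*t + 2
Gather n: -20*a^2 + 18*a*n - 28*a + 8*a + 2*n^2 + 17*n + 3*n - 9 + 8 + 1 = -20*a^2 - 20*a + 2*n^2 + n*(18*a + 20)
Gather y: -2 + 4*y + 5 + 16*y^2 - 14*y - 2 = 16*y^2 - 10*y + 1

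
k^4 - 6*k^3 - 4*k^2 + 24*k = k*(k - 6)*(k - 2)*(k + 2)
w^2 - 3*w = w*(w - 3)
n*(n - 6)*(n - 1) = n^3 - 7*n^2 + 6*n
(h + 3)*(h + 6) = h^2 + 9*h + 18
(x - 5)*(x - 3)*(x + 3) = x^3 - 5*x^2 - 9*x + 45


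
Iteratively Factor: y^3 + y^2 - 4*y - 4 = (y + 2)*(y^2 - y - 2) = (y + 1)*(y + 2)*(y - 2)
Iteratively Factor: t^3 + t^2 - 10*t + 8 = (t - 1)*(t^2 + 2*t - 8) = (t - 2)*(t - 1)*(t + 4)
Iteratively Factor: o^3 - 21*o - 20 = (o + 1)*(o^2 - o - 20) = (o + 1)*(o + 4)*(o - 5)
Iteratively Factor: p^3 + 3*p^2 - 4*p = (p + 4)*(p^2 - p) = p*(p + 4)*(p - 1)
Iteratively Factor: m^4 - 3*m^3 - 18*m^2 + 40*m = (m - 5)*(m^3 + 2*m^2 - 8*m) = (m - 5)*(m + 4)*(m^2 - 2*m) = m*(m - 5)*(m + 4)*(m - 2)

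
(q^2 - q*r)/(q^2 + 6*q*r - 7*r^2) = q/(q + 7*r)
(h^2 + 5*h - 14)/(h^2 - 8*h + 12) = (h + 7)/(h - 6)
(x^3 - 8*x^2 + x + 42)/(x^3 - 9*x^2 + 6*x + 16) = (x^3 - 8*x^2 + x + 42)/(x^3 - 9*x^2 + 6*x + 16)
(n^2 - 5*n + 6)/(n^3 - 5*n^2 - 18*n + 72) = (n - 2)/(n^2 - 2*n - 24)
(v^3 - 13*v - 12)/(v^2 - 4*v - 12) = (-v^3 + 13*v + 12)/(-v^2 + 4*v + 12)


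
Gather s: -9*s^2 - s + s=-9*s^2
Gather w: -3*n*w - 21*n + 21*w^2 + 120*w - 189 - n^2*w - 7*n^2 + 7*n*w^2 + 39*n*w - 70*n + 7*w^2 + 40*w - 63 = -7*n^2 - 91*n + w^2*(7*n + 28) + w*(-n^2 + 36*n + 160) - 252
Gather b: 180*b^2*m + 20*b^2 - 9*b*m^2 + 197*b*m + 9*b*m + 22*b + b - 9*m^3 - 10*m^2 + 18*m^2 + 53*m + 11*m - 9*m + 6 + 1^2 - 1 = b^2*(180*m + 20) + b*(-9*m^2 + 206*m + 23) - 9*m^3 + 8*m^2 + 55*m + 6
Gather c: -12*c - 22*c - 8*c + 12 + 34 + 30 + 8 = 84 - 42*c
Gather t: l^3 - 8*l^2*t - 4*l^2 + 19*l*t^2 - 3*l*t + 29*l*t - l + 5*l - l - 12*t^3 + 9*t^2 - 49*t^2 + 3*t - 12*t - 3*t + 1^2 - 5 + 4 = l^3 - 4*l^2 + 3*l - 12*t^3 + t^2*(19*l - 40) + t*(-8*l^2 + 26*l - 12)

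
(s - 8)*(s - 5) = s^2 - 13*s + 40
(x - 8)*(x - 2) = x^2 - 10*x + 16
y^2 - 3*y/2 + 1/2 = (y - 1)*(y - 1/2)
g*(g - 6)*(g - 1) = g^3 - 7*g^2 + 6*g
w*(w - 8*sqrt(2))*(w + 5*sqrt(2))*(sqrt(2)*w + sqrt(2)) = sqrt(2)*w^4 - 6*w^3 + sqrt(2)*w^3 - 80*sqrt(2)*w^2 - 6*w^2 - 80*sqrt(2)*w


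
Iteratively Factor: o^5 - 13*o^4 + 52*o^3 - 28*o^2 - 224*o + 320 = (o - 4)*(o^4 - 9*o^3 + 16*o^2 + 36*o - 80) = (o - 4)*(o - 2)*(o^3 - 7*o^2 + 2*o + 40) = (o - 4)*(o - 2)*(o + 2)*(o^2 - 9*o + 20) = (o - 5)*(o - 4)*(o - 2)*(o + 2)*(o - 4)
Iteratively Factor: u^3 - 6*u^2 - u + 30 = (u - 5)*(u^2 - u - 6) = (u - 5)*(u + 2)*(u - 3)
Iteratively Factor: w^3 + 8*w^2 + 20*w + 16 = (w + 2)*(w^2 + 6*w + 8) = (w + 2)*(w + 4)*(w + 2)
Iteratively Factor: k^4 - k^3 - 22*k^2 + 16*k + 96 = (k + 2)*(k^3 - 3*k^2 - 16*k + 48) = (k + 2)*(k + 4)*(k^2 - 7*k + 12) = (k - 4)*(k + 2)*(k + 4)*(k - 3)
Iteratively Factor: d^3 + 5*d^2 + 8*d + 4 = (d + 2)*(d^2 + 3*d + 2) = (d + 1)*(d + 2)*(d + 2)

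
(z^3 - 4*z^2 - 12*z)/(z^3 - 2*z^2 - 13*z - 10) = z*(z - 6)/(z^2 - 4*z - 5)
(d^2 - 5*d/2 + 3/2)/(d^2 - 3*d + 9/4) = 2*(d - 1)/(2*d - 3)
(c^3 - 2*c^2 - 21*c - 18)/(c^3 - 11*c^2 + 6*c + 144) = (c + 1)/(c - 8)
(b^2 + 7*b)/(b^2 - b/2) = 2*(b + 7)/(2*b - 1)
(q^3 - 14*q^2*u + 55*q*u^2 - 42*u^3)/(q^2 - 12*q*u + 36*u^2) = (q^2 - 8*q*u + 7*u^2)/(q - 6*u)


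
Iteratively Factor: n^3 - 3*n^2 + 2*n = (n - 2)*(n^2 - n) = (n - 2)*(n - 1)*(n)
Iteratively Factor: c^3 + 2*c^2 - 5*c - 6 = (c + 1)*(c^2 + c - 6) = (c - 2)*(c + 1)*(c + 3)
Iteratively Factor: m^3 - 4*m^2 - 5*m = (m + 1)*(m^2 - 5*m) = m*(m + 1)*(m - 5)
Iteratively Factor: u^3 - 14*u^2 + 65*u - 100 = (u - 4)*(u^2 - 10*u + 25) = (u - 5)*(u - 4)*(u - 5)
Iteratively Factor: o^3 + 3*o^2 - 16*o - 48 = (o - 4)*(o^2 + 7*o + 12) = (o - 4)*(o + 3)*(o + 4)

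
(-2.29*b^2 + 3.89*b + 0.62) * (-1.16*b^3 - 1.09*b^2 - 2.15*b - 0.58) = 2.6564*b^5 - 2.0163*b^4 - 0.0358000000000009*b^3 - 7.7111*b^2 - 3.5892*b - 0.3596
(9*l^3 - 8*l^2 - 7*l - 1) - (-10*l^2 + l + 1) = 9*l^3 + 2*l^2 - 8*l - 2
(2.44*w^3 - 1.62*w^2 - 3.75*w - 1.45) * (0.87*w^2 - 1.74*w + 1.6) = 2.1228*w^5 - 5.655*w^4 + 3.4603*w^3 + 2.6715*w^2 - 3.477*w - 2.32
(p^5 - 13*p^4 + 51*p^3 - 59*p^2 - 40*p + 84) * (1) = p^5 - 13*p^4 + 51*p^3 - 59*p^2 - 40*p + 84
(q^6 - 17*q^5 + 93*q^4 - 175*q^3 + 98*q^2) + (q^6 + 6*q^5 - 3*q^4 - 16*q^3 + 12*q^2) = 2*q^6 - 11*q^5 + 90*q^4 - 191*q^3 + 110*q^2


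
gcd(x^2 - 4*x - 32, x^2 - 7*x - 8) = x - 8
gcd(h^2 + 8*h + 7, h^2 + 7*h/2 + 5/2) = h + 1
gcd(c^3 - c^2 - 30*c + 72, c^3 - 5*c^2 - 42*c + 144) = c^2 + 3*c - 18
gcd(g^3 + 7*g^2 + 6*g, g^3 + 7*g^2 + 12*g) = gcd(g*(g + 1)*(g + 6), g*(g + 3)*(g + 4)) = g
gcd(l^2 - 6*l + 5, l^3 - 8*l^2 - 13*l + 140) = l - 5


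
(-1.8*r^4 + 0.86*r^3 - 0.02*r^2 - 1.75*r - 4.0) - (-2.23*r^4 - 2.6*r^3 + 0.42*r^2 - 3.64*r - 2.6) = 0.43*r^4 + 3.46*r^3 - 0.44*r^2 + 1.89*r - 1.4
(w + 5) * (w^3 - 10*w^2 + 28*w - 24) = w^4 - 5*w^3 - 22*w^2 + 116*w - 120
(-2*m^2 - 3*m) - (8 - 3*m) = -2*m^2 - 8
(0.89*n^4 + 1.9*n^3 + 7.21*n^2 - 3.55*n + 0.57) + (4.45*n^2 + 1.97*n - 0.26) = 0.89*n^4 + 1.9*n^3 + 11.66*n^2 - 1.58*n + 0.31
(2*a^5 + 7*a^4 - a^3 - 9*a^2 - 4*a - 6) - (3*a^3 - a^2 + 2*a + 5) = 2*a^5 + 7*a^4 - 4*a^3 - 8*a^2 - 6*a - 11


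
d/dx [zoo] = 0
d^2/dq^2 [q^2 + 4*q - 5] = 2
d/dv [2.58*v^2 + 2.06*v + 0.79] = 5.16*v + 2.06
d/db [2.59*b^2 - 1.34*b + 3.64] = 5.18*b - 1.34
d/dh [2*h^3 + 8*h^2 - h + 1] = 6*h^2 + 16*h - 1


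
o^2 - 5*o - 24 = (o - 8)*(o + 3)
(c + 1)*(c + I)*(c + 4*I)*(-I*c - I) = -I*c^4 + 5*c^3 - 2*I*c^3 + 10*c^2 + 3*I*c^2 + 5*c + 8*I*c + 4*I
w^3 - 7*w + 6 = (w - 2)*(w - 1)*(w + 3)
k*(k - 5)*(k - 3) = k^3 - 8*k^2 + 15*k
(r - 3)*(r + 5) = r^2 + 2*r - 15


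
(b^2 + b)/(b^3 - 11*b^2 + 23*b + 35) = b/(b^2 - 12*b + 35)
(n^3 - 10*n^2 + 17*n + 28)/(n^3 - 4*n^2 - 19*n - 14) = (n - 4)/(n + 2)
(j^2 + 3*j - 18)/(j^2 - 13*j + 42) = (j^2 + 3*j - 18)/(j^2 - 13*j + 42)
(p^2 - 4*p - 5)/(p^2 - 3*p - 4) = (p - 5)/(p - 4)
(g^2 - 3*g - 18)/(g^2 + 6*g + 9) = (g - 6)/(g + 3)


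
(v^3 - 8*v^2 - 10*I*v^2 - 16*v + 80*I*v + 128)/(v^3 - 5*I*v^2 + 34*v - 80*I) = (v - 8)/(v + 5*I)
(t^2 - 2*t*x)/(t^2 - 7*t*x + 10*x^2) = t/(t - 5*x)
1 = 1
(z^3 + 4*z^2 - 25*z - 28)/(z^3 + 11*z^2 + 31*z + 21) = (z - 4)/(z + 3)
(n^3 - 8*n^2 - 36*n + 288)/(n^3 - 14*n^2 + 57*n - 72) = (n^2 - 36)/(n^2 - 6*n + 9)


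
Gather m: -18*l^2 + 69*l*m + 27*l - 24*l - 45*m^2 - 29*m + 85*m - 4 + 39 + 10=-18*l^2 + 3*l - 45*m^2 + m*(69*l + 56) + 45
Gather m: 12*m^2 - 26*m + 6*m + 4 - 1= 12*m^2 - 20*m + 3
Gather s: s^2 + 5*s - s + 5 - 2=s^2 + 4*s + 3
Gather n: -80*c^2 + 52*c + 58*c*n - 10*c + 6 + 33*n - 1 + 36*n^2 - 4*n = -80*c^2 + 42*c + 36*n^2 + n*(58*c + 29) + 5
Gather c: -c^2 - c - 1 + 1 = -c^2 - c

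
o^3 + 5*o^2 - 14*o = o*(o - 2)*(o + 7)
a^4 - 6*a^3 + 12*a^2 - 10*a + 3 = (a - 3)*(a - 1)^3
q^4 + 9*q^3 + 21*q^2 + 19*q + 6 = (q + 1)^3*(q + 6)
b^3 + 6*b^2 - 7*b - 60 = (b - 3)*(b + 4)*(b + 5)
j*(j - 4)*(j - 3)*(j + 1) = j^4 - 6*j^3 + 5*j^2 + 12*j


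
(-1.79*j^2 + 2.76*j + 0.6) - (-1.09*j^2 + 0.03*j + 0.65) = -0.7*j^2 + 2.73*j - 0.05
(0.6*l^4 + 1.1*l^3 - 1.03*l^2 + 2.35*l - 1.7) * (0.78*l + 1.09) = 0.468*l^5 + 1.512*l^4 + 0.3956*l^3 + 0.7103*l^2 + 1.2355*l - 1.853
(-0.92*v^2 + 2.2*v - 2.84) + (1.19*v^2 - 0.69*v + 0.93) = 0.27*v^2 + 1.51*v - 1.91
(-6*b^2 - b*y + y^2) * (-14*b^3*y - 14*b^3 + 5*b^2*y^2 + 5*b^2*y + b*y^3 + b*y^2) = 84*b^5*y + 84*b^5 - 16*b^4*y^2 - 16*b^4*y - 25*b^3*y^3 - 25*b^3*y^2 + 4*b^2*y^4 + 4*b^2*y^3 + b*y^5 + b*y^4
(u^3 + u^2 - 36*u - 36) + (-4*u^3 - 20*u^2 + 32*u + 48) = -3*u^3 - 19*u^2 - 4*u + 12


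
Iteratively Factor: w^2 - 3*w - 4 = (w - 4)*(w + 1)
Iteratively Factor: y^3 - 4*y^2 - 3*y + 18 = (y + 2)*(y^2 - 6*y + 9) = (y - 3)*(y + 2)*(y - 3)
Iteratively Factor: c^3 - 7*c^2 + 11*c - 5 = (c - 1)*(c^2 - 6*c + 5) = (c - 5)*(c - 1)*(c - 1)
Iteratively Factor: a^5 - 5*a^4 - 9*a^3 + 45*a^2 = (a - 5)*(a^4 - 9*a^2) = (a - 5)*(a - 3)*(a^3 + 3*a^2) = (a - 5)*(a - 3)*(a + 3)*(a^2) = a*(a - 5)*(a - 3)*(a + 3)*(a)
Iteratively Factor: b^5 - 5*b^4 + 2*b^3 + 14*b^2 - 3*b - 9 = (b - 1)*(b^4 - 4*b^3 - 2*b^2 + 12*b + 9) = (b - 1)*(b + 1)*(b^3 - 5*b^2 + 3*b + 9) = (b - 3)*(b - 1)*(b + 1)*(b^2 - 2*b - 3) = (b - 3)*(b - 1)*(b + 1)^2*(b - 3)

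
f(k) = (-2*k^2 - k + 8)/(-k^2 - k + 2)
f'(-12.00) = 0.00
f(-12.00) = 2.06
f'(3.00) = 0.39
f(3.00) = 1.30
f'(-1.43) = -1.77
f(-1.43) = 3.86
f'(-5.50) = -0.01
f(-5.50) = 2.07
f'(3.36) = 0.28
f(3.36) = 1.42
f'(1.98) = 1.69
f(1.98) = 0.47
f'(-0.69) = 0.20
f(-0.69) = 3.50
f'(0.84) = 65.02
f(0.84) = 12.65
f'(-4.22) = -0.07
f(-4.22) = 2.02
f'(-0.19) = 0.97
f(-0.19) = 3.77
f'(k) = (-4*k - 1)/(-k^2 - k + 2) + (2*k + 1)*(-2*k^2 - k + 8)/(-k^2 - k + 2)^2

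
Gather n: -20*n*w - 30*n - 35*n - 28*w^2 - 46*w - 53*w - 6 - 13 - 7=n*(-20*w - 65) - 28*w^2 - 99*w - 26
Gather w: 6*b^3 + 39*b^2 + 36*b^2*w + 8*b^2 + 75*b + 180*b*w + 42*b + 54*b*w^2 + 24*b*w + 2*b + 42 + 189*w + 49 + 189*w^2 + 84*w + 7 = 6*b^3 + 47*b^2 + 119*b + w^2*(54*b + 189) + w*(36*b^2 + 204*b + 273) + 98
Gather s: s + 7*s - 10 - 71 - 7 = 8*s - 88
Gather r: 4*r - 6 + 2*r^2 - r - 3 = 2*r^2 + 3*r - 9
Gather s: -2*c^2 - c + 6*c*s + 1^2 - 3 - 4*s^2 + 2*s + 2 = -2*c^2 - c - 4*s^2 + s*(6*c + 2)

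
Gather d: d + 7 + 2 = d + 9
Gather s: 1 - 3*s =1 - 3*s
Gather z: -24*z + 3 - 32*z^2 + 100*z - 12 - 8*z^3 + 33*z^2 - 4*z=-8*z^3 + z^2 + 72*z - 9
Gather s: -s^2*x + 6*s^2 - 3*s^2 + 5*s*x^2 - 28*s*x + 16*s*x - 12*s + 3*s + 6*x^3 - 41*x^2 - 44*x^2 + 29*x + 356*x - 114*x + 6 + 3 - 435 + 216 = s^2*(3 - x) + s*(5*x^2 - 12*x - 9) + 6*x^3 - 85*x^2 + 271*x - 210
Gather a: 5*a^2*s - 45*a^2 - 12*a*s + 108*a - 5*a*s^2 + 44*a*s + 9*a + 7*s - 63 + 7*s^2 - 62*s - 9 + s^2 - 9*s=a^2*(5*s - 45) + a*(-5*s^2 + 32*s + 117) + 8*s^2 - 64*s - 72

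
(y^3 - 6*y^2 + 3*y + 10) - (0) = y^3 - 6*y^2 + 3*y + 10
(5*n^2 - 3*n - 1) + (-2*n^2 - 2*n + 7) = 3*n^2 - 5*n + 6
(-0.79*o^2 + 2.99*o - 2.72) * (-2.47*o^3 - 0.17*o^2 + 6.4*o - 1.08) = 1.9513*o^5 - 7.251*o^4 + 1.1541*o^3 + 20.4516*o^2 - 20.6372*o + 2.9376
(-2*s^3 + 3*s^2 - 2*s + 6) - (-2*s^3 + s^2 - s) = 2*s^2 - s + 6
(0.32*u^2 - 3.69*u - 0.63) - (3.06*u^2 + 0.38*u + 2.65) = -2.74*u^2 - 4.07*u - 3.28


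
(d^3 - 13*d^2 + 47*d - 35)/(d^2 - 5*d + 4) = (d^2 - 12*d + 35)/(d - 4)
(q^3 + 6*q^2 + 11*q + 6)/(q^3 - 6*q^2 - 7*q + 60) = (q^2 + 3*q + 2)/(q^2 - 9*q + 20)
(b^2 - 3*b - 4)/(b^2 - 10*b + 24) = (b + 1)/(b - 6)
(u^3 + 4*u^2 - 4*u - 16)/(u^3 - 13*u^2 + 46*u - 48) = (u^2 + 6*u + 8)/(u^2 - 11*u + 24)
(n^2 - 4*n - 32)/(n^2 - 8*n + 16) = (n^2 - 4*n - 32)/(n^2 - 8*n + 16)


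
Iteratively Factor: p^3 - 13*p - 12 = (p + 1)*(p^2 - p - 12) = (p + 1)*(p + 3)*(p - 4)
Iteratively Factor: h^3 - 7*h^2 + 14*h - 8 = (h - 4)*(h^2 - 3*h + 2) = (h - 4)*(h - 1)*(h - 2)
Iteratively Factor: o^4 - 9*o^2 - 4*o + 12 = (o + 2)*(o^3 - 2*o^2 - 5*o + 6) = (o - 3)*(o + 2)*(o^2 + o - 2) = (o - 3)*(o - 1)*(o + 2)*(o + 2)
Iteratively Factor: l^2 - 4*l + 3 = (l - 1)*(l - 3)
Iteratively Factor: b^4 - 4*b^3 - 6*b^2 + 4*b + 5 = (b - 5)*(b^3 + b^2 - b - 1) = (b - 5)*(b + 1)*(b^2 - 1) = (b - 5)*(b - 1)*(b + 1)*(b + 1)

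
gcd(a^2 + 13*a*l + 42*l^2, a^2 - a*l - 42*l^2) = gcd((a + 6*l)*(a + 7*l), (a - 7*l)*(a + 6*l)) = a + 6*l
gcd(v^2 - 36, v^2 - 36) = v^2 - 36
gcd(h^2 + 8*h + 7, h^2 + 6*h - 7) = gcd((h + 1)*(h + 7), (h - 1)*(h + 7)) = h + 7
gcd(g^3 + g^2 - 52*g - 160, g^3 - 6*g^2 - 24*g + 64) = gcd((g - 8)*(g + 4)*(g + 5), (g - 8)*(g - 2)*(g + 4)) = g^2 - 4*g - 32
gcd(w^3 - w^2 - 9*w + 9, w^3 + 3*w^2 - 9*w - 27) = w^2 - 9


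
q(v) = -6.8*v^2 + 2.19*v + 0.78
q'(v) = 2.19 - 13.6*v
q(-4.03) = -118.48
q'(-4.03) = 57.00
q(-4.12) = -123.67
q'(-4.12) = 58.22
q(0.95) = -3.28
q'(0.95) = -10.73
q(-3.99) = -116.21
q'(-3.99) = 56.45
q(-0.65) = -3.52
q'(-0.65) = 11.03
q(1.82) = -17.76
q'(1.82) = -22.56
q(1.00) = -3.83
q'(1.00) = -11.41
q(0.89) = -2.66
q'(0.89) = -9.91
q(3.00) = -53.85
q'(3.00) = -38.61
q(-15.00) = -1562.07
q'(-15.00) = 206.19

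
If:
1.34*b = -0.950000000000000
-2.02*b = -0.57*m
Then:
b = -0.71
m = -2.51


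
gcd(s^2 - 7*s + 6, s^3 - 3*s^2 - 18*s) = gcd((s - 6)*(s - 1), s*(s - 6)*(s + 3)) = s - 6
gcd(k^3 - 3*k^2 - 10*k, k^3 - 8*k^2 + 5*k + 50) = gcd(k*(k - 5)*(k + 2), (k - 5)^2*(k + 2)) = k^2 - 3*k - 10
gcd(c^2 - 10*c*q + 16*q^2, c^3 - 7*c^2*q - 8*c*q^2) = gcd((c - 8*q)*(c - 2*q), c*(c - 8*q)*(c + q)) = -c + 8*q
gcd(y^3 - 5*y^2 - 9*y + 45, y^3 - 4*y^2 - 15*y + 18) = y + 3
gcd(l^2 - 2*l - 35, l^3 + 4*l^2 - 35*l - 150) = l + 5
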